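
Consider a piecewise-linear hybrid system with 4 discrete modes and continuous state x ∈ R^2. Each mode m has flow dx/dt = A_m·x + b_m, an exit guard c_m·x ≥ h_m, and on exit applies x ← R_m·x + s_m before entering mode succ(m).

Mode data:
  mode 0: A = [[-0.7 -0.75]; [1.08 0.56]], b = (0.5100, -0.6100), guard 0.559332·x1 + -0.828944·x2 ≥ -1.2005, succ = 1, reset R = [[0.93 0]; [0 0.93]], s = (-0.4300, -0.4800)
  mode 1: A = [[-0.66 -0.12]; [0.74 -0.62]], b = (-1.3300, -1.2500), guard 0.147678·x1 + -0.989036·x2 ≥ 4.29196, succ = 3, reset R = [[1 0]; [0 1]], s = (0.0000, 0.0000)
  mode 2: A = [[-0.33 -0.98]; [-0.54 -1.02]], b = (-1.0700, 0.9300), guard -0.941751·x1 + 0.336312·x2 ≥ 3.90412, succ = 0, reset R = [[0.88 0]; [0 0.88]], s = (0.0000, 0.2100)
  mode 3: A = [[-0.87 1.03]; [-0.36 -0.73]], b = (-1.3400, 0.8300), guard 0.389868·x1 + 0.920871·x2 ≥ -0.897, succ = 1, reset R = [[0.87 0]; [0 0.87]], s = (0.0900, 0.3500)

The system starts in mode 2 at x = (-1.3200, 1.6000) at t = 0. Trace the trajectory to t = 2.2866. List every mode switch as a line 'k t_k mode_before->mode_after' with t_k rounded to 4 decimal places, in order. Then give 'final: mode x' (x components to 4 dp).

1 1.0437 2->0
2 1.7311 0->1
final: 1 -2.1334 -1.6197

Mode 2: guard c·x = 3.9041 hit at Δt = 1.0437 (t = 1.0437), x⁻ = (-3.4168, 2.0407) → reset → x⁺ = (-3.0068, 2.0058), jump to mode 0
Mode 0: guard c·x = -1.2005 hit at Δt = 0.6874 (t = 1.7311), x⁻ = (-1.9811, 0.1115) → reset → x⁺ = (-2.2725, -0.3763), jump to mode 1
Mode 1: flow for 0.5555 to horizon, guard not reached → x = (-2.1334, -1.6197)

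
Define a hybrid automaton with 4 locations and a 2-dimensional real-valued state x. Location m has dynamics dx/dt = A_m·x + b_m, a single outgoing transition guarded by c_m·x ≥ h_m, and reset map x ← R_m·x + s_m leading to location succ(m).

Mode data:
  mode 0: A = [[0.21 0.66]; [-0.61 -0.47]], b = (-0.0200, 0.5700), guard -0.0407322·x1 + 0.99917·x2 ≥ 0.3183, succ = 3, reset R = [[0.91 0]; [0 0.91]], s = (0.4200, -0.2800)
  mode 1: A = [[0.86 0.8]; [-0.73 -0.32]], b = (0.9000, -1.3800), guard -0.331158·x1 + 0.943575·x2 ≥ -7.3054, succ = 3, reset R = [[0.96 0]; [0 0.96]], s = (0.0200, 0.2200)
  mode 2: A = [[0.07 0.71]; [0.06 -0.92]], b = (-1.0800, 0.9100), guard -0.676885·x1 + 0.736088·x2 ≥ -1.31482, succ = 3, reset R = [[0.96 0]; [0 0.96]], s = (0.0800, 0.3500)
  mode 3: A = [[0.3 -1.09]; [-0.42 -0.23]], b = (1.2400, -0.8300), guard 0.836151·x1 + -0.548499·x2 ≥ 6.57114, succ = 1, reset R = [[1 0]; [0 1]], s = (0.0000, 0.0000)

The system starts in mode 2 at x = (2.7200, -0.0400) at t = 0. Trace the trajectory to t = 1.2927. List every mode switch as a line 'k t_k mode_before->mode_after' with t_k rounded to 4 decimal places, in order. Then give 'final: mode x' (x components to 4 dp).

Mode 2: guard c·x = -1.3148 hit at Δt = 0.4721 (t = 0.4721), x⁻ = (2.3561, 0.3803) → reset → x⁺ = (2.3418, 0.7151), jump to mode 3
Mode 3: flow for 0.8206 to horizon, guard not reached → x = (4.2401, -1.0190)

1 0.4721 2->3
final: 3 4.2401 -1.0190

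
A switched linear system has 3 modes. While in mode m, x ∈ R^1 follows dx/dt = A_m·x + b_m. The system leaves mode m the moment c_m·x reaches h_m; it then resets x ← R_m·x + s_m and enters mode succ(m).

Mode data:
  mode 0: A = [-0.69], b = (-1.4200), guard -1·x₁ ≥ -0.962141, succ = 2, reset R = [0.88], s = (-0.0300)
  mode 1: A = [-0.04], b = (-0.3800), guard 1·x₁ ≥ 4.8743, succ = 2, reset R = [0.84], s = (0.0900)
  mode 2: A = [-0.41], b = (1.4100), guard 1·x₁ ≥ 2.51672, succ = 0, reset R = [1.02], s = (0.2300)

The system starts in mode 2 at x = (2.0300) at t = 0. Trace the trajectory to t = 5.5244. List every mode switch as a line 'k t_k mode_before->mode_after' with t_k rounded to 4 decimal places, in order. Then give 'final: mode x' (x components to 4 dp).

Mode 2: guard c·x = 2.5167 hit at Δt = 1.0336 (t = 1.0336), x⁻ = (2.5167) → reset → x⁺ = (2.7971), jump to mode 0
Mode 0: guard c·x = -0.9621 hit at Δt = 0.6880 (t = 1.7216), x⁻ = (0.9621) → reset → x⁺ = (0.8167), jump to mode 2
Mode 2: guard c·x = 2.5167 hit at Δt = 2.5487 (t = 4.2703), x⁻ = (2.5167) → reset → x⁺ = (2.7971), jump to mode 0
Mode 0: guard c·x = -0.9621 hit at Δt = 0.6880 (t = 4.9583), x⁻ = (0.9621) → reset → x⁺ = (0.8167), jump to mode 2
Mode 2: flow for 0.5661 to horizon, guard not reached → x = (1.3599)

1 1.0336 2->0
2 1.7216 0->2
3 4.2703 2->0
4 4.9583 0->2
final: 2 1.3599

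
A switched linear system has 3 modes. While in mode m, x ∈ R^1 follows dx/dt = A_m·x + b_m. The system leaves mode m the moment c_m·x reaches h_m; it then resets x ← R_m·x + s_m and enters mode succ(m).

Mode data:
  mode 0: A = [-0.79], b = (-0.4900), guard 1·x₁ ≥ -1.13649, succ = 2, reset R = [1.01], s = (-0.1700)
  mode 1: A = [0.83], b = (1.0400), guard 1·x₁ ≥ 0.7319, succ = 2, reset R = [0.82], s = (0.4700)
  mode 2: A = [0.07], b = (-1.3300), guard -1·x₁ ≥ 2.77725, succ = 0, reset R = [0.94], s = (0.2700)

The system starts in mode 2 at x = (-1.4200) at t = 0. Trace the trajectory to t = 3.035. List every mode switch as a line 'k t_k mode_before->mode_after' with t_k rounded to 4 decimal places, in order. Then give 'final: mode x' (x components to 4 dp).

1 0.9193 2->0
2 2.4430 0->2
final: 2 -2.1775

Mode 2: guard c·x = 2.7772 hit at Δt = 0.9193 (t = 0.9193), x⁻ = (-2.7772) → reset → x⁺ = (-2.3406), jump to mode 0
Mode 0: guard c·x = -1.1365 hit at Δt = 1.5237 (t = 2.4430), x⁻ = (-1.1365) → reset → x⁺ = (-1.3179), jump to mode 2
Mode 2: flow for 0.5920 to horizon, guard not reached → x = (-2.1775)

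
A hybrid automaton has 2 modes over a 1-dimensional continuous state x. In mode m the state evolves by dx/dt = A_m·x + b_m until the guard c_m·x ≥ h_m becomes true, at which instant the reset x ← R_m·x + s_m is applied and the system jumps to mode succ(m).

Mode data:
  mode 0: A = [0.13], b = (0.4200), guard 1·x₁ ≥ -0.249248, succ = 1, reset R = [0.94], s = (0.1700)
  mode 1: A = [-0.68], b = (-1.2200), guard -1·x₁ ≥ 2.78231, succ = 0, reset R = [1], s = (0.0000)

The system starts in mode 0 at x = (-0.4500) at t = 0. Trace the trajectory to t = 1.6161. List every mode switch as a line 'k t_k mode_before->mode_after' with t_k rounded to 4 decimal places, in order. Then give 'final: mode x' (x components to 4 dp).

Mode 0: guard c·x = -0.2492 hit at Δt = 0.5362 (t = 0.5362), x⁻ = (-0.2492) → reset → x⁺ = (-0.0643), jump to mode 1
Mode 1: flow for 1.0799 to horizon, guard not reached → x = (-0.9641)

1 0.5362 0->1
final: 1 -0.9641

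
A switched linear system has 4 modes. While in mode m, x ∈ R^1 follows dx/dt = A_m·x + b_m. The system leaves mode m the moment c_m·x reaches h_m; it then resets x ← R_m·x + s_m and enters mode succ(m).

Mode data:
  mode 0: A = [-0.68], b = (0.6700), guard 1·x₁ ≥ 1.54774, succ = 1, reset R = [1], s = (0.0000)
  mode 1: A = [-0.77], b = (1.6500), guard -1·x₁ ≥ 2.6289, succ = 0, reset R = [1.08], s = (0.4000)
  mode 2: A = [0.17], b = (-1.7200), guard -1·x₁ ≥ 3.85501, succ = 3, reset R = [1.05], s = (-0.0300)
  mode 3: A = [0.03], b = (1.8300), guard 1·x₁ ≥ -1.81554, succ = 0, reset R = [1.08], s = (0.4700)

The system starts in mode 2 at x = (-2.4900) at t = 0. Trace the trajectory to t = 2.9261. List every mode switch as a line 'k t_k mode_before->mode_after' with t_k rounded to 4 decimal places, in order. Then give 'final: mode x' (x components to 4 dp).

1 0.6047 2->3
2 1.9038 3->0
final: 0 -0.2502

Mode 2: guard c·x = 3.8550 hit at Δt = 0.6047 (t = 0.6047), x⁻ = (-3.8550) → reset → x⁺ = (-4.0778), jump to mode 3
Mode 3: guard c·x = -1.8155 hit at Δt = 1.2991 (t = 1.9038), x⁻ = (-1.8155) → reset → x⁺ = (-1.4908), jump to mode 0
Mode 0: flow for 1.0223 to horizon, guard not reached → x = (-0.2502)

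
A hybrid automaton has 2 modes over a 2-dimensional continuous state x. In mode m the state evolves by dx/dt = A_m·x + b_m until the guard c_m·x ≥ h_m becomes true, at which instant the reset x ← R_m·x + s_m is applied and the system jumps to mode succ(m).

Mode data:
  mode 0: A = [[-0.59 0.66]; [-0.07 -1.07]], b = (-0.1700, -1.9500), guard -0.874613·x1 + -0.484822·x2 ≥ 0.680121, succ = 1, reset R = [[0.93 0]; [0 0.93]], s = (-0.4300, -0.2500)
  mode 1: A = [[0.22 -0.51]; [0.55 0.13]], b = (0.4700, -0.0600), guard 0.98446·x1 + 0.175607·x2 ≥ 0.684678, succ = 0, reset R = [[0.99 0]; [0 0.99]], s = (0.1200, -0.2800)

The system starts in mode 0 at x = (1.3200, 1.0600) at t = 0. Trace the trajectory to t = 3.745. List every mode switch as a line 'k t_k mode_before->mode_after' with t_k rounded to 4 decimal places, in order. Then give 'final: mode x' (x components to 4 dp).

Mode 0: guard c·x = 0.6801 hit at Δt = 1.5524 (t = 1.5524), x⁻ = (-0.0557, -1.3024) → reset → x⁺ = (-0.4818, -1.4612), jump to mode 1
Mode 1: guard c·x = 0.6847 hit at Δt = 1.0940 (t = 2.6464), x⁻ = (0.9858, -1.6277) → reset → x⁺ = (1.0960, -1.8915), jump to mode 0
Mode 0: guard c·x = 0.6801 hit at Δt = 0.4602 (t = 3.1066), x⁻ = (0.2648, -1.8806) → reset → x⁺ = (-0.1837, -1.9989), jump to mode 1
Mode 1: flow for 0.6384 to horizon, guard not reached → x = (0.8370, -2.1003)

1 1.5524 0->1
2 2.6464 1->0
3 3.1066 0->1
final: 1 0.8370 -2.1003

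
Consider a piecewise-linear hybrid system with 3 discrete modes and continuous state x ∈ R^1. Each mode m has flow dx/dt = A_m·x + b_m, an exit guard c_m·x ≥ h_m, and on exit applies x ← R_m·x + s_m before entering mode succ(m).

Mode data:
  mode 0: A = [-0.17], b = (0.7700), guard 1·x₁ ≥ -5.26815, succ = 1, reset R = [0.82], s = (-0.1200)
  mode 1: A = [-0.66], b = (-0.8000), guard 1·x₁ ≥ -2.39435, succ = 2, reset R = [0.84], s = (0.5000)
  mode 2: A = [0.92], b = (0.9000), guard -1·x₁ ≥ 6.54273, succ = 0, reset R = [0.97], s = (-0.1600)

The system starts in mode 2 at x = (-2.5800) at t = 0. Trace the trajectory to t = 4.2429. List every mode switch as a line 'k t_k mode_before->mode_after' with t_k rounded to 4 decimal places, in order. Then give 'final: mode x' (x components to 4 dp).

Mode 2: guard c·x = 6.5427 hit at Δt = 1.3536 (t = 1.3536), x⁻ = (-6.5427) → reset → x⁺ = (-6.5064), jump to mode 0
Mode 0: guard c·x = -5.2682 hit at Δt = 0.7001 (t = 2.0537), x⁻ = (-5.2682) → reset → x⁺ = (-4.4399), jump to mode 1
Mode 1: guard c·x = -2.3944 hit at Δt = 1.5218 (t = 3.5755), x⁻ = (-2.3944) → reset → x⁺ = (-1.5113), jump to mode 2
Mode 2: flow for 0.6674 to horizon, guard not reached → x = (-1.9631)

1 1.3536 2->0
2 2.0537 0->1
3 3.5755 1->2
final: 2 -1.9631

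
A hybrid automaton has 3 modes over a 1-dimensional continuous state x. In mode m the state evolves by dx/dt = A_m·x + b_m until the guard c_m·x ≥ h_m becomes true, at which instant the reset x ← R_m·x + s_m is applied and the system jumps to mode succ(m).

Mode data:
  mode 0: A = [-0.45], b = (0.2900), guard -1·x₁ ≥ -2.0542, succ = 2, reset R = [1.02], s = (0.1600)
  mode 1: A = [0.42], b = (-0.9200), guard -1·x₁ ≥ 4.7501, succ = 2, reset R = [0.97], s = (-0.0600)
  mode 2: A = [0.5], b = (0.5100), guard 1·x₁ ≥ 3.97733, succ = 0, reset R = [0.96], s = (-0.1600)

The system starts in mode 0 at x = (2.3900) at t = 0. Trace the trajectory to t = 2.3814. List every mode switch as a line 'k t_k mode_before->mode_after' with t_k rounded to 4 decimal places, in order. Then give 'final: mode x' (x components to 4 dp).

1 0.4748 0->2
2 1.3198 2->0
final: 0 2.5136

Mode 0: guard c·x = -2.0542 hit at Δt = 0.4748 (t = 0.4748), x⁻ = (2.0542) → reset → x⁺ = (2.2553), jump to mode 2
Mode 2: guard c·x = 3.9773 hit at Δt = 0.8450 (t = 1.3198), x⁻ = (3.9773) → reset → x⁺ = (3.6582), jump to mode 0
Mode 0: flow for 1.0616 to horizon, guard not reached → x = (2.5136)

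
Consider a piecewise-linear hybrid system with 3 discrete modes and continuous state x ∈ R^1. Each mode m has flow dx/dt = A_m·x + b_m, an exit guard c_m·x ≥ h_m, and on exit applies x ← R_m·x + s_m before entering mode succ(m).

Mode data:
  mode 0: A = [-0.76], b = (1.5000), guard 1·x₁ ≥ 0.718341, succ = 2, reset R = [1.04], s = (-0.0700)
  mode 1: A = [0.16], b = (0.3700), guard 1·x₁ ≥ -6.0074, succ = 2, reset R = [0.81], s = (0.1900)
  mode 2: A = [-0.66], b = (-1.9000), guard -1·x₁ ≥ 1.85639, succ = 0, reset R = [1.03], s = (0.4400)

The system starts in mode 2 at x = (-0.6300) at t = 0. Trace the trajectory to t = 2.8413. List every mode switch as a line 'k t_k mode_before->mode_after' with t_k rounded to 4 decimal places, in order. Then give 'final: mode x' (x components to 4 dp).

Mode 2: guard c·x = 1.8564 hit at Δt = 1.1943 (t = 1.1943), x⁻ = (-1.8564) → reset → x⁺ = (-1.4721), jump to mode 0
Mode 0: guard c·x = 0.7183 hit at Δt = 1.3286 (t = 2.5229), x⁻ = (0.7183) → reset → x⁺ = (0.6771), jump to mode 2
Mode 2: flow for 0.3184 to horizon, guard not reached → x = (0.0031)

1 1.1943 2->0
2 2.5229 0->2
final: 2 0.0031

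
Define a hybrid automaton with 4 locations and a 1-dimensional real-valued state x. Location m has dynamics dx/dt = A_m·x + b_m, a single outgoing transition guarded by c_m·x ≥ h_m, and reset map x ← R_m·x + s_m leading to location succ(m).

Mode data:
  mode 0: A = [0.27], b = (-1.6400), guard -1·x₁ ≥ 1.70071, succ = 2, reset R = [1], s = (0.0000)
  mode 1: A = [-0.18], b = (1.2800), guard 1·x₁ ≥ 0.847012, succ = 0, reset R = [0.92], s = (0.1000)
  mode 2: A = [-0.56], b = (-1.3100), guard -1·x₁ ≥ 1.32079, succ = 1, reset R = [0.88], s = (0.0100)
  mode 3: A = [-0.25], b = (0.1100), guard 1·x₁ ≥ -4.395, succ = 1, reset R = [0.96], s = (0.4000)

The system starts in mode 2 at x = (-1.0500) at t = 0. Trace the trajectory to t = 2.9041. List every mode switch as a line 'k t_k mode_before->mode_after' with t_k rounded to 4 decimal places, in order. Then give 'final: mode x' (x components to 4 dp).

1 0.4210 2->1
2 1.9599 1->0
final: 0 -0.6292

Mode 2: guard c·x = 1.3208 hit at Δt = 0.4210 (t = 0.4210), x⁻ = (-1.3208) → reset → x⁺ = (-1.1523), jump to mode 1
Mode 1: guard c·x = 0.8470 hit at Δt = 1.5389 (t = 1.9599), x⁻ = (0.8470) → reset → x⁺ = (0.8793), jump to mode 0
Mode 0: flow for 0.9442 to horizon, guard not reached → x = (-0.6292)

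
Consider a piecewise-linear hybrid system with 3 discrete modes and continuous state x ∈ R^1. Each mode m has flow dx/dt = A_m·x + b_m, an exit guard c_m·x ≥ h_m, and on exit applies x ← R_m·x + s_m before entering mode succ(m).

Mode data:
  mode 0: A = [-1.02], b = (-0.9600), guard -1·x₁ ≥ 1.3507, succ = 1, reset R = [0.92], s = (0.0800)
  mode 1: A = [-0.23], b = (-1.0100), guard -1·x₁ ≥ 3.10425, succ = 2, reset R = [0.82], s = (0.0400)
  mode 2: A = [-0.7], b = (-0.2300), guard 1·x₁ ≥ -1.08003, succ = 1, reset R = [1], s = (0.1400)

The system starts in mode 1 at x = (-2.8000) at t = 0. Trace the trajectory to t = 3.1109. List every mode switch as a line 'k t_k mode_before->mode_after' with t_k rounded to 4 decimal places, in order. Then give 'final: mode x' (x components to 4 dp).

1 0.9226 1->2
2 2.4421 2->1
final: 1 -1.4321

Mode 1: guard c·x = 3.1042 hit at Δt = 0.9226 (t = 0.9226), x⁻ = (-3.1042) → reset → x⁺ = (-2.5055), jump to mode 2
Mode 2: guard c·x = -1.0800 hit at Δt = 1.5195 (t = 2.4421), x⁻ = (-1.0800) → reset → x⁺ = (-0.9400), jump to mode 1
Mode 1: flow for 0.6688 to horizon, guard not reached → x = (-1.4321)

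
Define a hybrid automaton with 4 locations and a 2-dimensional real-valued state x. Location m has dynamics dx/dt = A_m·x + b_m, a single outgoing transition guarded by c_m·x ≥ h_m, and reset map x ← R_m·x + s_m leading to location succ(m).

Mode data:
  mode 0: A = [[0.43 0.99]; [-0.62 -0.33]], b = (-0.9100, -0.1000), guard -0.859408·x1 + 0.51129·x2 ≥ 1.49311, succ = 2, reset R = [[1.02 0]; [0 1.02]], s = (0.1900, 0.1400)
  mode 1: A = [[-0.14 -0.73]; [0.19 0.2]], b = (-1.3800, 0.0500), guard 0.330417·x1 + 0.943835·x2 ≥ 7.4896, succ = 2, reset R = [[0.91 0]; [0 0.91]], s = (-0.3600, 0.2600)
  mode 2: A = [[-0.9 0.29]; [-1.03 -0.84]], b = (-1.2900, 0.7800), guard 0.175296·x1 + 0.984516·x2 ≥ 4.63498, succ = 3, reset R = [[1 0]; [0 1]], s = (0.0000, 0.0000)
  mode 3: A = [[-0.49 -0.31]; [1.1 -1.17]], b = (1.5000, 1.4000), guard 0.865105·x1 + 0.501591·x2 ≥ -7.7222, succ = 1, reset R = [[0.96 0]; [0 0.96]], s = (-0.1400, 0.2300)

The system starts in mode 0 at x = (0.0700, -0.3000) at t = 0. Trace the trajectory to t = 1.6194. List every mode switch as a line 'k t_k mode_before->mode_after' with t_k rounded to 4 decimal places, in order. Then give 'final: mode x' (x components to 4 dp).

Mode 0: guard c·x = 1.4931 hit at Δt = 1.2307 (t = 1.2307), x⁻ = (-1.6155, 0.2049) → reset → x⁺ = (-1.4578, 0.3490), jump to mode 2
Mode 2: flow for 0.3887 to horizon, guard not reached → x = (-1.3829, 0.9962)

1 1.2307 0->2
final: 2 -1.3829 0.9962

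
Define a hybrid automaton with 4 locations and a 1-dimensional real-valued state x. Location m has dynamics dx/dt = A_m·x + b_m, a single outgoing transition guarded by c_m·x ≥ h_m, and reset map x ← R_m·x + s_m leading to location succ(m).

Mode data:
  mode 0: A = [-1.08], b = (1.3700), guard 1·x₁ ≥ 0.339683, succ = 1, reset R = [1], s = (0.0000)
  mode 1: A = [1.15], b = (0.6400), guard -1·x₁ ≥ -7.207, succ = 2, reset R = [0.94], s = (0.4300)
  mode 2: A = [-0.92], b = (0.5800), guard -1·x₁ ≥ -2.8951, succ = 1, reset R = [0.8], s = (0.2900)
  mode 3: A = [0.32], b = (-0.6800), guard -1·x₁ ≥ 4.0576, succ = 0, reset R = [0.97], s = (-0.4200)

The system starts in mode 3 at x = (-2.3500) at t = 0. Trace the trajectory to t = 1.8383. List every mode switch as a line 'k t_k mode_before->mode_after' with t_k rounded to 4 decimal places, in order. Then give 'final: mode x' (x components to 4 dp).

Mode 3: guard c·x = 4.0576 hit at Δt = 1.0101 (t = 1.0101), x⁻ = (-4.0576) → reset → x⁺ = (-4.3559), jump to mode 0
Mode 0: flow for 0.8282 to horizon, guard not reached → x = (-1.0309)

1 1.0101 3->0
final: 0 -1.0309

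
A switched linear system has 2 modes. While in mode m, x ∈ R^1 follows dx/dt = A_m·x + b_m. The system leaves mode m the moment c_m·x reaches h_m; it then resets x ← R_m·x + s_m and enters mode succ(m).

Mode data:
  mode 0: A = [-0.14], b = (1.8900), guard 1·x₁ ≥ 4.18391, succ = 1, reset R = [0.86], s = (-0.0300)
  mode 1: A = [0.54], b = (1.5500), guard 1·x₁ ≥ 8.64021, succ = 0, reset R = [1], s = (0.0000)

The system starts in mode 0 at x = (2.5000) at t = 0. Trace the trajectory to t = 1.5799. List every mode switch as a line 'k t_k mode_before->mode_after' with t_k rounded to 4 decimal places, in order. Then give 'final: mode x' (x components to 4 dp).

1 1.1868 0->1
final: 1 5.0908

Mode 0: guard c·x = 4.1839 hit at Δt = 1.1868 (t = 1.1868), x⁻ = (4.1839) → reset → x⁺ = (3.5682), jump to mode 1
Mode 1: flow for 0.3931 to horizon, guard not reached → x = (5.0908)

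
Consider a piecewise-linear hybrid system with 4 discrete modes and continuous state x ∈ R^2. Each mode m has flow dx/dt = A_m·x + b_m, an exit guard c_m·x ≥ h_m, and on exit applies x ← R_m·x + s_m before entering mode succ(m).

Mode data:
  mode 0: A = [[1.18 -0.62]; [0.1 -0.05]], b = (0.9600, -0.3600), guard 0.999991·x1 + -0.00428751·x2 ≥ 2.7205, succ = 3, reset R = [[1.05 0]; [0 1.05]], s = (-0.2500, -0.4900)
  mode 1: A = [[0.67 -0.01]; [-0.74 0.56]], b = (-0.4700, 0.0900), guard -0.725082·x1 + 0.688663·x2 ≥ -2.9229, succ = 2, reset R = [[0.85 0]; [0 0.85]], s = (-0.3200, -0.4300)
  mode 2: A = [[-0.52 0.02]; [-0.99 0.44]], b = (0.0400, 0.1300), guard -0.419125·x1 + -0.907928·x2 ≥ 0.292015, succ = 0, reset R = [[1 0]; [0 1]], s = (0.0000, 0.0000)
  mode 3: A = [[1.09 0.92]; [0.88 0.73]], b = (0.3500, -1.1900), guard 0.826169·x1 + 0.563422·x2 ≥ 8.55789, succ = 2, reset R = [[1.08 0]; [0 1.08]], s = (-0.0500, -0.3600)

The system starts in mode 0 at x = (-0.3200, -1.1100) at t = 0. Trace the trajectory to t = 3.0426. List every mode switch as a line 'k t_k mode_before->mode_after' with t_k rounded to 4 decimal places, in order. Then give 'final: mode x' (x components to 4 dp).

1 1.1006 0->3
2 2.6046 3->2
final: 2 8.0553 -2.8801

Mode 0: guard c·x = 2.7205 hit at Δt = 1.1006 (t = 1.1006), x⁻ = (2.7148, -1.3421) → reset → x⁺ = (2.6005, -1.8992), jump to mode 3
Mode 3: guard c·x = 8.5579 hit at Δt = 1.5040 (t = 2.6046), x⁻ = (9.4031, 1.4009) → reset → x⁺ = (10.1054, 1.1530), jump to mode 2
Mode 2: flow for 0.4380 to horizon, guard not reached → x = (8.0553, -2.8801)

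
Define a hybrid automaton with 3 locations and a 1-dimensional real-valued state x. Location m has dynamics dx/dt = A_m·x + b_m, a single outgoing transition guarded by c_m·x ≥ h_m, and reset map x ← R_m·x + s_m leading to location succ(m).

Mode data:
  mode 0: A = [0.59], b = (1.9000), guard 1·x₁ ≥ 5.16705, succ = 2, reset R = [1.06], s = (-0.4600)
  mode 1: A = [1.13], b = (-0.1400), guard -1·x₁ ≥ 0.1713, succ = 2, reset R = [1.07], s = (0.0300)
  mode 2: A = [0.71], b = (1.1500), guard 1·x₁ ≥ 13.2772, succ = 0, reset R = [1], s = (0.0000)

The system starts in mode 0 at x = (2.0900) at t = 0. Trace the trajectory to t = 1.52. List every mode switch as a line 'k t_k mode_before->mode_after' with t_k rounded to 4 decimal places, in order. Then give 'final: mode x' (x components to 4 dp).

1 0.7747 0->2
final: 2 9.6463

Mode 0: guard c·x = 5.1670 hit at Δt = 0.7747 (t = 0.7747), x⁻ = (5.1670) → reset → x⁺ = (5.0171), jump to mode 2
Mode 2: flow for 0.7453 to horizon, guard not reached → x = (9.6463)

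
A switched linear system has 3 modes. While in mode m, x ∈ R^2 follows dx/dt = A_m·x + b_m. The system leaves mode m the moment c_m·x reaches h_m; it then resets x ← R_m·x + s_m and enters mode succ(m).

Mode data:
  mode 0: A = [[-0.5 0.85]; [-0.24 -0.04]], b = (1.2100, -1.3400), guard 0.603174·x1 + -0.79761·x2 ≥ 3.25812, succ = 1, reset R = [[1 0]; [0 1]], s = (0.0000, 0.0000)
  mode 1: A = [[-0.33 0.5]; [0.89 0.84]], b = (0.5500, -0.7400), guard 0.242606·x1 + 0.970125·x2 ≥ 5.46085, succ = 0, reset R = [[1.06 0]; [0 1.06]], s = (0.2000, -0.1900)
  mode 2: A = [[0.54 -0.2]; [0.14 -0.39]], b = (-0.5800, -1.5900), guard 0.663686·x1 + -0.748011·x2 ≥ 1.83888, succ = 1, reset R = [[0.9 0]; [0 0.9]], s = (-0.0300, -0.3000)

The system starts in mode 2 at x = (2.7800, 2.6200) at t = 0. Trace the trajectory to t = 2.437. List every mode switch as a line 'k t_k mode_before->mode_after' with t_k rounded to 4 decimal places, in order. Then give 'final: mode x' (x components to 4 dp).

1 1.0550 2->1
2 2.1216 1->0
final: 0 5.0316 3.9431

Mode 2: guard c·x = 1.8389 hit at Δt = 1.0550 (t = 1.0550), x⁻ = (3.6075, 0.7425) → reset → x⁺ = (3.2168, 0.3682), jump to mode 1
Mode 1: guard c·x = 5.4608 hit at Δt = 1.0666 (t = 2.1216), x⁻ = (3.7869, 4.6820) → reset → x⁺ = (4.2141, 4.7729), jump to mode 0
Mode 0: flow for 0.3154 to horizon, guard not reached → x = (5.0316, 3.9431)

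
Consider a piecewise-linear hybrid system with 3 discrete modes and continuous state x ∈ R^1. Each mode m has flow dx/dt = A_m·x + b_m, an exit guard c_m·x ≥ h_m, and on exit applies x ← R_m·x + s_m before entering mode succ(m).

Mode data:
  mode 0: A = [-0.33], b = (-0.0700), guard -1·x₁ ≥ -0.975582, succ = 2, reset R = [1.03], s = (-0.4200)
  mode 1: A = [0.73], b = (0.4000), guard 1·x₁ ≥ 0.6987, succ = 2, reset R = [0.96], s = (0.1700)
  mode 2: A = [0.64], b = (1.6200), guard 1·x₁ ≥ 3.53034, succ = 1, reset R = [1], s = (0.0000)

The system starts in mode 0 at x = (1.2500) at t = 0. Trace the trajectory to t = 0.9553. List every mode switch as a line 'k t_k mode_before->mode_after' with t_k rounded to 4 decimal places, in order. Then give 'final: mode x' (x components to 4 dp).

Mode 0: guard c·x = -0.9756 hit at Δt = 0.6299 (t = 0.6299), x⁻ = (0.9756) → reset → x⁺ = (0.5848), jump to mode 2
Mode 2: flow for 0.3254 to horizon, guard not reached → x = (1.3063)

1 0.6299 0->2
final: 2 1.3063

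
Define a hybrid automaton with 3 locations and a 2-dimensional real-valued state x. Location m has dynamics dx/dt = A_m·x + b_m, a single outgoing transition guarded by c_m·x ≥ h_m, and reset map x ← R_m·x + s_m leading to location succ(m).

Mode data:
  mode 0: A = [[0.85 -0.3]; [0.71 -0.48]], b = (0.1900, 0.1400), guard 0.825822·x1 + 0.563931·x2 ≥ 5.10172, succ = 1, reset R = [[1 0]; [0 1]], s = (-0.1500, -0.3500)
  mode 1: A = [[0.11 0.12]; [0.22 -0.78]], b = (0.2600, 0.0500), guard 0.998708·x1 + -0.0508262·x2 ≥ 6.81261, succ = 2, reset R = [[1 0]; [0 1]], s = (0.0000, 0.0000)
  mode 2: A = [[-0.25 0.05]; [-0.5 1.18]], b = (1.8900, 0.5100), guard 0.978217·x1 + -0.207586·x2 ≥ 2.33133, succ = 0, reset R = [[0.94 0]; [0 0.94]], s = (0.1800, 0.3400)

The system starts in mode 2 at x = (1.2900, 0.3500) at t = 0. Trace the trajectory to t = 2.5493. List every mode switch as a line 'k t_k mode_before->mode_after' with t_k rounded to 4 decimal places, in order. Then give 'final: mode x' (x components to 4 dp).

1 0.8174 2->0
2 1.6086 0->1
final: 1 5.4623 1.6740

Mode 2: guard c·x = 2.3313 hit at Δt = 0.8174 (t = 0.8174), x⁻ = (2.4637, 0.3792) → reset → x⁺ = (2.4959, 0.6965), jump to mode 0
Mode 0: guard c·x = 5.1017 hit at Δt = 0.7912 (t = 1.6086), x⁻ = (4.6554, 2.2294) → reset → x⁺ = (4.5054, 1.8794), jump to mode 1
Mode 1: flow for 0.9407 to horizon, guard not reached → x = (5.4623, 1.6740)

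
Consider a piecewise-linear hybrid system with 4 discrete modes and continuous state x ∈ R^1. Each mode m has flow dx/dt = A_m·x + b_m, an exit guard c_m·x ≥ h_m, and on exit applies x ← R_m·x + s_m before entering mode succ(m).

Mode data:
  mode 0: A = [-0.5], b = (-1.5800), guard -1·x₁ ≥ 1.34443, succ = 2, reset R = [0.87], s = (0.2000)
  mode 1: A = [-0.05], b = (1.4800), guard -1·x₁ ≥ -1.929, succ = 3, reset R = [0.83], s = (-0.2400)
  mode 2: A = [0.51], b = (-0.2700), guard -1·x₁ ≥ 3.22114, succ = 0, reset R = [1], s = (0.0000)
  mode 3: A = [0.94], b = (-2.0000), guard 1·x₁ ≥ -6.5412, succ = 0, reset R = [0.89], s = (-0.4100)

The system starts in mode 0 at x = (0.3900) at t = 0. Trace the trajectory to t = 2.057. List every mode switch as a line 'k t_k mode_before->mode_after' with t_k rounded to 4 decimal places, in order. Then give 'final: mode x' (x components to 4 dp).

Mode 0: guard c·x = 1.3444 hit at Δt = 1.3411 (t = 1.3411), x⁻ = (-1.3444) → reset → x⁺ = (-0.9697), jump to mode 2
Mode 2: flow for 0.7159 to horizon, guard not reached → x = (-1.6303)

1 1.3411 0->2
final: 2 -1.6303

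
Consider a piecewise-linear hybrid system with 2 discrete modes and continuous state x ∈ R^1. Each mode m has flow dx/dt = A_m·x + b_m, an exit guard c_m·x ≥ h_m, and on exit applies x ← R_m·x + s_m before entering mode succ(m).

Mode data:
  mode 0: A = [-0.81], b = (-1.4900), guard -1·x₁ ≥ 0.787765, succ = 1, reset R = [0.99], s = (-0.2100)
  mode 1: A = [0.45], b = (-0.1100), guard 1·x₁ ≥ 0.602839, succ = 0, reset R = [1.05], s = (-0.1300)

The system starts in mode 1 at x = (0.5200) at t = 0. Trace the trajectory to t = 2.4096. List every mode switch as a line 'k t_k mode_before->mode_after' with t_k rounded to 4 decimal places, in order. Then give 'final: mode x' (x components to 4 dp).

1 0.5841 1->0
2 1.5727 0->1
final: 1 -1.5544

Mode 1: guard c·x = 0.6028 hit at Δt = 0.5841 (t = 0.5841), x⁻ = (0.6028) → reset → x⁺ = (0.5030), jump to mode 0
Mode 0: guard c·x = 0.7878 hit at Δt = 0.9886 (t = 1.5727), x⁻ = (-0.7878) → reset → x⁺ = (-0.9899), jump to mode 1
Mode 1: flow for 0.8369 to horizon, guard not reached → x = (-1.5544)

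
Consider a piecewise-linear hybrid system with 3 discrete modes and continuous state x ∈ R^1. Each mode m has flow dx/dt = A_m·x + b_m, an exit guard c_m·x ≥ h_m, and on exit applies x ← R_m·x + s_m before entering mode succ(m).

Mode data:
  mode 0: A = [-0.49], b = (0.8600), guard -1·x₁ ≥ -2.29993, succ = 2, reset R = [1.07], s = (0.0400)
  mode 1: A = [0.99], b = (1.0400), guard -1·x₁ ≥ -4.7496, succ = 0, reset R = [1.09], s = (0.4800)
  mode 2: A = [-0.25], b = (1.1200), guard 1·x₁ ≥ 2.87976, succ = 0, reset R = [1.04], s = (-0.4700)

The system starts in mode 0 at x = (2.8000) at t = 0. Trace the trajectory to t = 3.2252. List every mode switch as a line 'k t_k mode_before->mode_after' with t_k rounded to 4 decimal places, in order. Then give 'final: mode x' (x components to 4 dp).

1 1.3290 0->2
2 2.1789 2->0
3 2.8845 0->2
final: 2 2.6625

Mode 0: guard c·x = -2.2999 hit at Δt = 1.3290 (t = 1.3290), x⁻ = (2.2999) → reset → x⁺ = (2.5009), jump to mode 2
Mode 2: guard c·x = 2.8798 hit at Δt = 0.8499 (t = 2.1789), x⁻ = (2.8798) → reset → x⁺ = (2.5250), jump to mode 0
Mode 0: guard c·x = -2.2999 hit at Δt = 0.7056 (t = 2.8845), x⁻ = (2.2999) → reset → x⁺ = (2.5009), jump to mode 2
Mode 2: flow for 0.3407 to horizon, guard not reached → x = (2.6625)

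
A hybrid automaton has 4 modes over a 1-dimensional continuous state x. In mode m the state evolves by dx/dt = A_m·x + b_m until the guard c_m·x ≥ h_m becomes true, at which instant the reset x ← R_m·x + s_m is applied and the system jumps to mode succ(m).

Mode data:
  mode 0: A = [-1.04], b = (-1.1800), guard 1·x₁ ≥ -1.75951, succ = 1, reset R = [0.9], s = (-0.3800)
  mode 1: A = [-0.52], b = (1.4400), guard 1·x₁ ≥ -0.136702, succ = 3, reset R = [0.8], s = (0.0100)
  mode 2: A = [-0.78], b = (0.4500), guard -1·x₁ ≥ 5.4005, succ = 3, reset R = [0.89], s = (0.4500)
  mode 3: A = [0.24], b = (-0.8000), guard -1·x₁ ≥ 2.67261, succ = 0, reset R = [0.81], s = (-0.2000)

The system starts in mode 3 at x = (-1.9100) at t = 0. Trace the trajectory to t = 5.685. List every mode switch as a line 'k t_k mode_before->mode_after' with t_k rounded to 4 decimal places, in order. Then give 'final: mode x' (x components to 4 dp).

Mode 3: guard c·x = 2.6726 hit at Δt = 0.5658 (t = 0.5658), x⁻ = (-2.6726) → reset → x⁺ = (-2.3648), jump to mode 0
Mode 0: guard c·x = -1.7595 hit at Δt = 0.6513 (t = 1.2171), x⁻ = (-1.7595) → reset → x⁺ = (-1.9636), jump to mode 1
Mode 1: guard c·x = -0.1367 hit at Δt = 0.9380 (t = 2.1551), x⁻ = (-0.1367) → reset → x⁺ = (-0.0994), jump to mode 3
Mode 3: guard c·x = 2.6726 hit at Δt = 2.3308 (t = 4.4859), x⁻ = (-2.6726) → reset → x⁺ = (-2.3648), jump to mode 0
Mode 0: guard c·x = -1.7595 hit at Δt = 0.6513 (t = 5.1372), x⁻ = (-1.7595) → reset → x⁺ = (-1.9636), jump to mode 1
Mode 1: flow for 0.5478 to horizon, guard not reached → x = (-0.7905)

1 0.5658 3->0
2 1.2171 0->1
3 2.1551 1->3
4 4.4859 3->0
5 5.1372 0->1
final: 1 -0.7905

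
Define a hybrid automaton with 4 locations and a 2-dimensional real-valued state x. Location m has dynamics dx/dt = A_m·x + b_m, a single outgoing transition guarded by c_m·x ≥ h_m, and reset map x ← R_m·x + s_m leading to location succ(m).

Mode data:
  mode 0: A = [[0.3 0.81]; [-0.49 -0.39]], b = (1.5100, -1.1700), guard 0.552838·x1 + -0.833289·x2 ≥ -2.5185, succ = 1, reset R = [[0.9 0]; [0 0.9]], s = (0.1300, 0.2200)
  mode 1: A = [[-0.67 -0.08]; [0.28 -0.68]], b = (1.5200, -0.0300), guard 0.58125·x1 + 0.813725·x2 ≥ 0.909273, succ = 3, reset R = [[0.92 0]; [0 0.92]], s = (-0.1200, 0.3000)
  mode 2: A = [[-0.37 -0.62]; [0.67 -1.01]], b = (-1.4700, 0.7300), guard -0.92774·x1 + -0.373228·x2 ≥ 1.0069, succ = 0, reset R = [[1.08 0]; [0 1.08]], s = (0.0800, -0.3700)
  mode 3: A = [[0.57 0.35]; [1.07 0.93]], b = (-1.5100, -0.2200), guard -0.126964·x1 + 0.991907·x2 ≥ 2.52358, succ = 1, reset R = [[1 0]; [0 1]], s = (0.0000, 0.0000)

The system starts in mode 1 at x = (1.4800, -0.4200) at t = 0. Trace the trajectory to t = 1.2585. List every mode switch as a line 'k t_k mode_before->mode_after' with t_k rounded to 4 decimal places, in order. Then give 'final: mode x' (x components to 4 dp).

Mode 1: guard c·x = 0.9093 hit at Δt = 0.5177 (t = 0.5177), x⁻ = (1.7199, -0.1111) → reset → x⁺ = (1.4623, 0.1978), jump to mode 3
Mode 3: flow for 0.7408 to horizon, guard not reached → x = (1.0983, 1.6240)

1 0.5177 1->3
final: 3 1.0983 1.6240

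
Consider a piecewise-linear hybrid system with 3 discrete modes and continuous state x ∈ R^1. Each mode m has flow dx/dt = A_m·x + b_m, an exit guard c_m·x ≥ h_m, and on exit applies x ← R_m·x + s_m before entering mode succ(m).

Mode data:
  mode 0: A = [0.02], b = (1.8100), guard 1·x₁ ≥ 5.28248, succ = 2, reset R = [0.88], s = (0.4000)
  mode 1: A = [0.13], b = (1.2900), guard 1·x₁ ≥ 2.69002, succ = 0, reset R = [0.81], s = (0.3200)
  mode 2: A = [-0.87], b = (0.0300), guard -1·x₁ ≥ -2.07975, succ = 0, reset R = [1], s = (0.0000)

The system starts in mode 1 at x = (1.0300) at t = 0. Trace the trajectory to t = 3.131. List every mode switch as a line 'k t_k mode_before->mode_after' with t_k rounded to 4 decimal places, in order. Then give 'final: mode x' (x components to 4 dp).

Mode 1: guard c·x = 2.6900 hit at Δt = 1.0855 (t = 1.0855), x⁻ = (2.6900) → reset → x⁺ = (2.4989), jump to mode 0
Mode 0: guard c·x = 5.2825 hit at Δt = 1.4746 (t = 2.5601), x⁻ = (5.2825) → reset → x⁺ = (5.0486), jump to mode 2
Mode 2: flow for 0.5709 to horizon, guard not reached → x = (3.0858)

1 1.0855 1->0
2 2.5601 0->2
final: 2 3.0858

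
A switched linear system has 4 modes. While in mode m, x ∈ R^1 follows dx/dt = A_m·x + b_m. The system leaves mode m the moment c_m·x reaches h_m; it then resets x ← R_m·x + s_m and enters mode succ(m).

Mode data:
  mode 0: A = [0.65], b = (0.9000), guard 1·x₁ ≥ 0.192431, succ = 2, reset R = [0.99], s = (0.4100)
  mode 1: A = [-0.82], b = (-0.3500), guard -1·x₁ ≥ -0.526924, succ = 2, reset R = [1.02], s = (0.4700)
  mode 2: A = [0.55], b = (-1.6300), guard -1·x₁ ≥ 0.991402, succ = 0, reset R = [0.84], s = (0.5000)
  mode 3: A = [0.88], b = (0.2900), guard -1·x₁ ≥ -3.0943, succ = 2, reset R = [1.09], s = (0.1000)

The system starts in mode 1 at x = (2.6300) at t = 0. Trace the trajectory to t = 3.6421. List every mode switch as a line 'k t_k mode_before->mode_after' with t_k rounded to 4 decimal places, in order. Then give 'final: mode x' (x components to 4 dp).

Mode 1: guard c·x = -0.5269 hit at Δt = 1.4204 (t = 1.4204), x⁻ = (0.5269) → reset → x⁺ = (1.0075), jump to mode 2
Mode 2: guard c·x = 0.9914 hit at Δt = 1.2800 (t = 2.7004), x⁻ = (-0.9914) → reset → x⁺ = (-0.3328), jump to mode 0
Mode 0: guard c·x = 0.1924 hit at Δt = 0.6231 (t = 3.3235), x⁻ = (0.1924) → reset → x⁺ = (0.6005), jump to mode 2
Mode 2: flow for 0.3186 to horizon, guard not reached → x = (0.1479)

1 1.4204 1->2
2 2.7004 2->0
3 3.3235 0->2
final: 2 0.1479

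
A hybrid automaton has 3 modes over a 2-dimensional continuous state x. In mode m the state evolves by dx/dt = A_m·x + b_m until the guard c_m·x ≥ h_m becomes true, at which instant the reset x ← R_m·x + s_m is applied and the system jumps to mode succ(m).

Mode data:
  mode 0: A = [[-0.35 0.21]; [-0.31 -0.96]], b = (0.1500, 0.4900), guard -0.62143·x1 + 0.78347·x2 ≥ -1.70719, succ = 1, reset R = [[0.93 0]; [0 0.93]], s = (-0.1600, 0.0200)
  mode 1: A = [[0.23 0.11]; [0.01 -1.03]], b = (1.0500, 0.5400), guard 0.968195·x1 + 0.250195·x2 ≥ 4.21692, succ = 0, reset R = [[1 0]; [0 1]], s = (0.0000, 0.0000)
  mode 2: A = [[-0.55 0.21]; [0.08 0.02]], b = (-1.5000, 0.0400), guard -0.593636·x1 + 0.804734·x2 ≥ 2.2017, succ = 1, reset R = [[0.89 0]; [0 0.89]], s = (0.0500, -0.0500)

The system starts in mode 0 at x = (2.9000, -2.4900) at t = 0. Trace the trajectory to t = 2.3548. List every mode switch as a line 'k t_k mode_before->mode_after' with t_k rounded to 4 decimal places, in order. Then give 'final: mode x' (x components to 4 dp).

1 1.2837 0->1
final: 1 3.0389 0.1119

Mode 0: guard c·x = -1.7072 hit at Δt = 1.2837 (t = 1.2837), x⁻ = (1.6842, -0.8431) → reset → x⁺ = (1.4063, -0.7641), jump to mode 1
Mode 1: flow for 1.0711 to horizon, guard not reached → x = (3.0389, 0.1119)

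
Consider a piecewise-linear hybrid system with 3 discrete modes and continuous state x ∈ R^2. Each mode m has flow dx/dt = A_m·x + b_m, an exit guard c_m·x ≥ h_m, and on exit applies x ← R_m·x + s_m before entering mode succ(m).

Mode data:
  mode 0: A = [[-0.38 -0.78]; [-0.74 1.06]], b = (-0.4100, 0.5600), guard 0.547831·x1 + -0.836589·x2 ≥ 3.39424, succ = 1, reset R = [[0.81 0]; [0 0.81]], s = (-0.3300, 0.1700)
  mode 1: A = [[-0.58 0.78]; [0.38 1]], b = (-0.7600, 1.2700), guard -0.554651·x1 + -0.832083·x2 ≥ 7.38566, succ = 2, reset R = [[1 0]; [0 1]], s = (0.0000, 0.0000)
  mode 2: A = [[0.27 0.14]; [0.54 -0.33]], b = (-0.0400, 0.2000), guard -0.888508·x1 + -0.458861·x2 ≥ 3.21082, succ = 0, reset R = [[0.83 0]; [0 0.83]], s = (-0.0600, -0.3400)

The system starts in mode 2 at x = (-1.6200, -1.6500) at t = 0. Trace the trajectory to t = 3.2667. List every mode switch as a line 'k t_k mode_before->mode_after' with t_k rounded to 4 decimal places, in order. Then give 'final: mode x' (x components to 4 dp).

1 1.1223 2->0
2 2.4285 0->1
final: 1 -2.7054 -5.7117

Mode 2: guard c·x = 3.2108 hit at Δt = 1.1223 (t = 1.1223), x⁻ = (-2.5736, -2.0140) → reset → x⁺ = (-2.1961, -2.0116), jump to mode 0
Mode 0: guard c·x = 3.3942 hit at Δt = 1.3062 (t = 2.4285), x⁻ = (0.3313, -3.8403) → reset → x⁺ = (-0.0616, -2.9406), jump to mode 1
Mode 1: flow for 0.8382 to horizon, guard not reached → x = (-2.7054, -5.7117)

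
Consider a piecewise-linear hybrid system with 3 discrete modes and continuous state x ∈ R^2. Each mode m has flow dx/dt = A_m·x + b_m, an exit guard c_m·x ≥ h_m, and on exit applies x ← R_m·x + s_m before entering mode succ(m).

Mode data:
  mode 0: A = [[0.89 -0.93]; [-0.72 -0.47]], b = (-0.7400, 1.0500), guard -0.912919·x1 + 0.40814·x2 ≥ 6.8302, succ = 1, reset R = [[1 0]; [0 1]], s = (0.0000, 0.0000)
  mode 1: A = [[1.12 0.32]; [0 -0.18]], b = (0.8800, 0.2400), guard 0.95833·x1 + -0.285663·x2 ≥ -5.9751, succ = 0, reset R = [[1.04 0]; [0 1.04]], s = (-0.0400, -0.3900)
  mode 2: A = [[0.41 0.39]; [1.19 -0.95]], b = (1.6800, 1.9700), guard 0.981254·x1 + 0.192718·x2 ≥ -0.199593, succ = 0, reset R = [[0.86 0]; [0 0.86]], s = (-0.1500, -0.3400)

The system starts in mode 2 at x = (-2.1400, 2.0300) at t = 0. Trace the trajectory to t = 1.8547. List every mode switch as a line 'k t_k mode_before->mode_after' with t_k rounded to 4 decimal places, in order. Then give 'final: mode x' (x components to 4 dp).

Mode 2: guard c·x = -0.1996 hit at Δt = 1.0296 (t = 1.0296), x⁻ = (-0.4266, 1.1365) → reset → x⁺ = (-0.5169, 0.6374), jump to mode 0
Mode 0: flow for 0.8251 to horizon, guard not reached → x = (-3.2809, 2.0050)

1 1.0296 2->0
final: 0 -3.2809 2.0050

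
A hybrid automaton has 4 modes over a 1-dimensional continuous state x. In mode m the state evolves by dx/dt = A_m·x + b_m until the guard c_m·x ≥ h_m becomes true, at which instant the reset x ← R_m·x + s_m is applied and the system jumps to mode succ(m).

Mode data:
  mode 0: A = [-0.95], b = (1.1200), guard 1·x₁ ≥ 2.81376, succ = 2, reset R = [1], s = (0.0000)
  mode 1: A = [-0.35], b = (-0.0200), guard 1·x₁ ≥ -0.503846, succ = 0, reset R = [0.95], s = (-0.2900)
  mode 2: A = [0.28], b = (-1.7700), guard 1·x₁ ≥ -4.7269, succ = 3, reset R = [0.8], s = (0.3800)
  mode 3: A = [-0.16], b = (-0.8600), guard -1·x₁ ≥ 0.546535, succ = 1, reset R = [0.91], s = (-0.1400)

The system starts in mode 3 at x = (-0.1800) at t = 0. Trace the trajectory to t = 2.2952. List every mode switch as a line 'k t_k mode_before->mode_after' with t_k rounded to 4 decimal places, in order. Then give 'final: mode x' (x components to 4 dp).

Mode 3: guard c·x = 0.5465 hit at Δt = 0.4573 (t = 0.4573), x⁻ = (-0.5465) → reset → x⁺ = (-0.6373), jump to mode 1
Mode 1: guard c·x = -0.5038 hit at Δt = 0.7471 (t = 1.2044), x⁻ = (-0.5038) → reset → x⁺ = (-0.7687), jump to mode 0
Mode 0: flow for 1.0908 to horizon, guard not reached → x = (0.4880)

1 0.4573 3->1
2 1.2044 1->0
final: 0 0.4880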